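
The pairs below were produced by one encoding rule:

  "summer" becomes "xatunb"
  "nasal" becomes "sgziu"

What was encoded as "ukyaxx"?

person

In summer: s→x is +5, u→a is +6, m→t is +7, m→u is +8 — the shift increases by 1 each position. Each letter shifts forward by (position + 5), i.e. 5, 6, 7, … — the shift grows by one for each successive letter.
Decoding ukyaxx: u−5=p, k−6=e, y−7=r, a−8=s, x−9=o, x−10=n.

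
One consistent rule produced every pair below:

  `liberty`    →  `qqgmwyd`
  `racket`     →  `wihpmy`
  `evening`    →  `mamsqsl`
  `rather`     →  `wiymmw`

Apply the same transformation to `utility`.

The shift depends on letter class: consonant l→q is +5, but vowel i→q is +8. The rule splits by letter class: vowels +8, consonants +5.
For utility: u(vowel)+8=c, t(cons)+5=y, i(vowel)+8=q, l(cons)+5=q, i(vowel)+8=q, t(cons)+5=y, y(cons)+5=d.

cyqqqyd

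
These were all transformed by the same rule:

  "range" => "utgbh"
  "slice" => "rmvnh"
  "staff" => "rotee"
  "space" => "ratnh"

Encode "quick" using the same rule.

xlvnp

r(17)→u(20) and a(0)→t(19) fit y≡23x+19 (mod 26); the inverse of 23 mod 26 is 17. Each letter's alphabet position (a=0..z=25) is mapped through 23·x+19 mod 26 — an affine cipher.
Applying it to quick: q(16)→23·16+19≡23=x; u(20)→23·20+19≡11=l; i(8)→23·8+19≡21=v; c(2)→23·2+19≡13=n; k(10)→23·10+19≡15=p (all mod 26).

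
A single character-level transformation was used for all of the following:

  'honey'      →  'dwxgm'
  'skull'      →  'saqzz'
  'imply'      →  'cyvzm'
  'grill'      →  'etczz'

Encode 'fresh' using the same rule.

h(7)→d(3) and o(14)→w(22) fit y≡25x+10 (mod 26); the inverse of 25 mod 26 is 25. Treating letters as 0–25, the rule is x ↦ 25x + 10 (mod 26).
Applying it to fresh: f(5)→25·5+10≡5=f; r(17)→25·17+10≡19=t; e(4)→25·4+10≡6=g; s(18)→25·18+10≡18=s; h(7)→25·7+10≡3=d (all mod 26).

ftgsd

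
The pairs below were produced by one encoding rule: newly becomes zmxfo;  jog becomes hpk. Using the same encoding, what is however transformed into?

sfwfxpi

The output letters match the input read backwards, each shifted +1: newly reversed is ylwen. The word is reversed, then every letter is shifted forward by 1.
Applying it to however: reverse → revewoh; then shift: r+1=s, e+1=f, v+1=w, e+1=f, w+1=x, o+1=p, h+1=i.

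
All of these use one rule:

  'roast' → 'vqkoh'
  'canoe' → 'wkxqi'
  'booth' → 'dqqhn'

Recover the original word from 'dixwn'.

r(17)→v(21) and o(14)→q(16) fit y≡19x+10 (mod 26); the inverse of 19 mod 26 is 11. Each letter's alphabet position (a=0..z=25) is mapped through 19·x+10 mod 26 — an affine cipher.
Undoing it on dixwn: d(3)→11·(3−10)≡1=b; i(8)→11·(8−10)≡4=e; x(23)→11·(23−10)≡13=n; w(22)→11·(22−10)≡2=c; n(13)→11·(13−10)≡7=h (all mod 26).

bench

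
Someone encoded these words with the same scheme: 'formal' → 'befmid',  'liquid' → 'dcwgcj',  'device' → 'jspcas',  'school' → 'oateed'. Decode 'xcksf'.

f(5)→b(1) and o(14)→e(4) fit y≡9x+8 (mod 26); the inverse of 9 mod 26 is 3. Treating letters as 0–25, the rule is x ↦ 9x + 8 (mod 26).
Decoding xcksf: x(23)→3·(23−8)≡19=t; c(2)→3·(2−8)≡8=i; k(10)→3·(10−8)≡6=g; s(18)→3·(18−8)≡4=e; f(5)→3·(5−8)≡17=r (all mod 26).

tiger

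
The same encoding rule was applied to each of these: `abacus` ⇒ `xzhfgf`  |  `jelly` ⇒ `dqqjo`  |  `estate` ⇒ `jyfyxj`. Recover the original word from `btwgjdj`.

eyebrow

The output letters match the input read backwards, each shifted +5: abacus reversed is sucaba. Two steps: reverse the string, then apply a Caesar shift of +5.
Undoing it on btwgjdj: shift back: b−5=w, t−5=o, w−5=r, g−5=b, j−5=e, d−5=y, j−5=e → worbeye; then reverse → eyebrow.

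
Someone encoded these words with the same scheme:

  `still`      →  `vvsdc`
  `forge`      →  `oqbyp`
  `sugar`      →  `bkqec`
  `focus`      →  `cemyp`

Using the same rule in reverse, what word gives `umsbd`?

The output letters match the input read backwards, each shifted +10: still reversed is llits. Read the word backwards and shift each letter +10.
Reversing it on umsbd: shift back: u−10=k, m−10=c, s−10=i, b−10=r, d−10=t → kcirt; then reverse → trick.

trick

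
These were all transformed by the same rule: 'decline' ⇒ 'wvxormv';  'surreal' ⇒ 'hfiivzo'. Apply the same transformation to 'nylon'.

Letters are reflected about the middle of the alphabet (position → 25−position): Atbash.
On nylon: n↔m, y↔b, l↔o, o↔l, n↔m.

mbolm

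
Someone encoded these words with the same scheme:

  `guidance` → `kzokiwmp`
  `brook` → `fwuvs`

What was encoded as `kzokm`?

guide

In guidance: g→k is +4, u→z is +5, i→o is +6, d→k is +7 — the shift increases by 1 each position. The shift increases by 1 at each position, starting from +4: 4, 5, 6, ….
Reversing it on kzokm: k−4=g, z−5=u, o−6=i, k−7=d, m−8=e.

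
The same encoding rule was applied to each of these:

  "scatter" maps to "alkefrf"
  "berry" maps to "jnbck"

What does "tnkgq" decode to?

The shift increases by 1 at each position, starting from +8: 8, 9, 10, ….
Reversing it on tnkgq: t−8=l, n−9=e, k−10=a, g−11=v, q−12=e.

leave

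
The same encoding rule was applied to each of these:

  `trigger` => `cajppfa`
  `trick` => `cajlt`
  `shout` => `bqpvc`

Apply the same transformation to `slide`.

bujmf

The shift depends on letter class: consonant t→c is +9, but vowel i→j is +1. Vowels shift forward by 1 and consonants shift forward by 9.
Applying it to slide: s(cons)+9=b, l(cons)+9=u, i(vowel)+1=j, d(cons)+9=m, e(vowel)+1=f.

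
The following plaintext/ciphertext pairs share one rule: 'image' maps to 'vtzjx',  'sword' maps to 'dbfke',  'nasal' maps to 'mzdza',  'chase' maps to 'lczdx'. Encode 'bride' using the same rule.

skvex

i(8)→v(21) and m(12)→t(19) fit y≡19x+25 (mod 26); the inverse of 19 mod 26 is 11. This is an affine cipher: with a=0,…,z=25, each position x becomes (19x+25) mod 26.
For bride: b(1)→19·1+25≡18=s; r(17)→19·17+25≡10=k; i(8)→19·8+25≡21=v; d(3)→19·3+25≡4=e; e(4)→19·4+25≡23=x (all mod 26).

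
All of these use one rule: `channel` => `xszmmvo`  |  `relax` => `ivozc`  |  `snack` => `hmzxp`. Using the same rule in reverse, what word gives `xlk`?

cop

Each pair mirrors across the alphabet (c↔x, h↔s, a↔z): positions sum to 25. Letters are reflected about the middle of the alphabet (position → 25−position): Atbash.
Reversing it on xlk: x↔c, l↔o, k↔p.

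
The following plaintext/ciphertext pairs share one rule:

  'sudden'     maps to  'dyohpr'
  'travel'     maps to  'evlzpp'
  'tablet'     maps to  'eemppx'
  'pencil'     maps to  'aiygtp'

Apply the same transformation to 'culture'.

Shifts by position in sudden: pos 0: s→d (+11), pos 1: u→y (+4), pos 2: d→o (+11), pos 3: d→h (+4) — repeating every 2. The shifts repeat in a cycle of length 2: positions 0,1,… shift by +11, +4, then the pattern repeats.
On culture: c+11=n, u+4=y, l+11=w, t+4=x, u+11=f, r+4=v, e+11=p.

nywxfvp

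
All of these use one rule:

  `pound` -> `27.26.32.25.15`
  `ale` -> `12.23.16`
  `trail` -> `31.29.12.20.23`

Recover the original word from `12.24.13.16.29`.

amber

The number is (letter's place in the alphabet, a=1) + 11.
Decoding 12.24.13.16.29: 12→(12−11)÷1=1=a, 24→(24−11)÷1=13=m, 13→(13−11)÷1=2=b, 16→(16−11)÷1=5=e, 29→(29−11)÷1=18=r.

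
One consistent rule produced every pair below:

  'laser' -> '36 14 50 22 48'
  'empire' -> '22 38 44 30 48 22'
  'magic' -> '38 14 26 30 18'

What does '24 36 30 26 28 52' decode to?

Each letter becomes 2×(its alphabet position, a=1..z=26) + 12.
Undoing it on 24 36 30 26 28 52: 24→(24−12)÷2=6=f, 36→(36−12)÷2=12=l, 30→(30−12)÷2=9=i, 26→(26−12)÷2=7=g, 28→(28−12)÷2=8=h, 52→(52−12)÷2=20=t.

flight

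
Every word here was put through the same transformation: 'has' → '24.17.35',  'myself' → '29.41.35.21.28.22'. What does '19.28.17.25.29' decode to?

h is letter #8 and maps to 24: an offset of 16. The number is (letter's place in the alphabet, a=1) + 16.
Reversing it on 19.28.17.25.29: 19→(19−16)÷1=3=c, 28→(28−16)÷1=12=l, 17→(17−16)÷1=1=a, 25→(25−16)÷1=9=i, 29→(29−16)÷1=13=m.

claim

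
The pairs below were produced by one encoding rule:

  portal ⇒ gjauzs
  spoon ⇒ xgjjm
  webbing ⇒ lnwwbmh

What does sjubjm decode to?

lotion

This is an affine cipher: with a=0,…,z=25, each position x becomes (23x+25) mod 26.
Reversing it on sjubjm: s(18)→17·(18−25)≡11=l; j(9)→17·(9−25)≡14=o; u(20)→17·(20−25)≡19=t; b(1)→17·(1−25)≡8=i; j(9)→17·(9−25)≡14=o; m(12)→17·(12−25)≡13=n (all mod 26).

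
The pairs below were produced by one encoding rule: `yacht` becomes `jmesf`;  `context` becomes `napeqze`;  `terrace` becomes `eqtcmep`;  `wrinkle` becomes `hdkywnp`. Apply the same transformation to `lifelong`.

The shifts repeat in a cycle of length 3: positions 0,1,… shift by +11, +12, +2, then the pattern repeats.
Applying it to lifelong: l+11=w, i+12=u, f+2=h, e+11=p, l+12=x, o+2=q, n+11=y, g+12=s.

wuhpxqys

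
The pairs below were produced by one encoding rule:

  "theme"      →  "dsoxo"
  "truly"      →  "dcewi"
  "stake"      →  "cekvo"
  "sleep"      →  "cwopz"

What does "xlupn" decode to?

naked

A repeating key of period 2 is used — shifts +10, +11 over and over.
Undoing it on xlupn: x−10=n, l−11=a, u−10=k, p−11=e, n−10=d.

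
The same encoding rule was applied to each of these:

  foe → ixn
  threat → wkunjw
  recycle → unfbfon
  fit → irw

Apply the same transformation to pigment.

srjpnqw

Two shifts are in play — +9 for a/e/i/o/u, +3 for every other letter.
For pigment: p(cons)+3=s, i(vowel)+9=r, g(cons)+3=j, m(cons)+3=p, e(vowel)+9=n, n(cons)+3=q, t(cons)+3=w.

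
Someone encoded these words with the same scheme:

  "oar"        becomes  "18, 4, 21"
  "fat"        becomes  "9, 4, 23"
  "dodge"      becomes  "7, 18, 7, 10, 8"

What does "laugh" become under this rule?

15, 4, 24, 10, 11

o is letter #15 and maps to 18: an offset of 3. The number is (letter's place in the alphabet, a=1) + 3.
For laugh: l=12→15, a=1→4, u=21→24, g=7→10, h=8→11.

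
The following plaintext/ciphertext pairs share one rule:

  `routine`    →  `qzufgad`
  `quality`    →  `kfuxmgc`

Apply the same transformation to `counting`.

szufzgao

The word is reversed, then every letter is shifted forward by 12.
On counting: reverse → gnitnuoc; then shift: g+12=s, n+12=z, i+12=u, t+12=f, n+12=z, u+12=g, o+12=a, c+12=o.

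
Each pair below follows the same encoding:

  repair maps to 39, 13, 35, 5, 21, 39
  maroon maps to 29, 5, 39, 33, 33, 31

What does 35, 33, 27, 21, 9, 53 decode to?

With a=1..z=26, the number is 2·pos + 3.
Decoding 35, 33, 27, 21, 9, 53: 35→(35−3)÷2=16=p, 33→(33−3)÷2=15=o, 27→(27−3)÷2=12=l, 21→(21−3)÷2=9=i, 9→(9−3)÷2=3=c, 53→(53−3)÷2=25=y.

policy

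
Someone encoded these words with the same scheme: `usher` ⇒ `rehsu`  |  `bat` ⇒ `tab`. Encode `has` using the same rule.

sah

The output letters match the input read backwards: usher reversed is rehsu. It's just the letters in reverse order.
Applying it to has: reverse → sah.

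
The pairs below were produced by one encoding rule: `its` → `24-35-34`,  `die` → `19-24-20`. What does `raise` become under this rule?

33-16-24-34-20

i is letter #9 and maps to 24: an offset of 15. Letters become their 1-based position plus 15 (so a→16, b→17, …).
Applying it to raise: r=18→33, a=1→16, i=9→24, s=19→34, e=5→20.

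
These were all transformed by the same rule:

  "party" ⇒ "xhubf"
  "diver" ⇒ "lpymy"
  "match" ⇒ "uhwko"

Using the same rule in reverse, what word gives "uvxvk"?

mound

The shifts repeat in a cycle of length 3: positions 0,1,… shift by +8, +7, +3, then the pattern repeats.
Reversing it on uvxvk: u−8=m, v−7=o, x−3=u, v−8=n, k−7=d.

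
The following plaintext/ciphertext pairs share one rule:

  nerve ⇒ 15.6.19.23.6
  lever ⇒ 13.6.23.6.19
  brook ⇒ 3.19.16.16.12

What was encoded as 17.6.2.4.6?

peace

n is letter #14 and maps to 15: an offset of 1. Letters become their 1-based position plus 1 (so a→2, b→3, …).
Undoing it on 17.6.2.4.6: 17→(17−1)÷1=16=p, 6→(6−1)÷1=5=e, 2→(2−1)÷1=1=a, 4→(4−1)÷1=3=c, 6→(6−1)÷1=5=e.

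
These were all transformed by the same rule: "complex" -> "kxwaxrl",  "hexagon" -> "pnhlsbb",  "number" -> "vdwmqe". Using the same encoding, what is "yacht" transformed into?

gjmsf

Letter i (0-indexed) is shifted by i+8, so successive shifts are 8, 9, 10, ….
On yacht: y+8=g, a+9=j, c+10=m, h+11=s, t+12=f.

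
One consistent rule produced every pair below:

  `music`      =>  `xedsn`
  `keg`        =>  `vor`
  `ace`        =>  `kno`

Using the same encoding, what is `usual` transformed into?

The shift depends on letter class: consonant m→x is +11, but vowel u→e is +10. Two shifts are in play — +10 for a/e/i/o/u, +11 for every other letter.
Applying it to usual: u(vowel)+10=e, s(cons)+11=d, u(vowel)+10=e, a(vowel)+10=k, l(cons)+11=w.

edekw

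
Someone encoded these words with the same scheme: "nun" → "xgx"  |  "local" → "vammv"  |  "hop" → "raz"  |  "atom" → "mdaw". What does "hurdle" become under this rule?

rgbnvq

The shift depends on letter class: consonant n→x is +10, but vowel u→g is +12. Two shifts are in play — +12 for a/e/i/o/u, +10 for every other letter.
On hurdle: h(cons)+10=r, u(vowel)+12=g, r(cons)+10=b, d(cons)+10=n, l(cons)+10=v, e(vowel)+12=q.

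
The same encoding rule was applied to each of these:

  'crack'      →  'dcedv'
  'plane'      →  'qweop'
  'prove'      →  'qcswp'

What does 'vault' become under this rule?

Shifts by position in crack: pos 0: c→d (+1), pos 1: r→c (+11), pos 2: a→e (+4), pos 3: c→d (+1), pos 4: k→v (+11) — repeating every 3. It's a Vigenère-style cipher with numeric key [1,11,4]: position i shifts by key[i mod 3].
For vault: v+1=w, a+11=l, u+4=y, l+1=m, t+11=e.

wlyme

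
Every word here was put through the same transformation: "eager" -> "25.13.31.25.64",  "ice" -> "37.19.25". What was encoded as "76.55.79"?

vow

e(#5)→25 and a(#1)→13: differences scale by 3, so n = 3·pos + 10. With a=1..z=26, the number is 3·pos + 10.
Undoing it on 76.55.79: 76→(76−10)÷3=22=v, 55→(55−10)÷3=15=o, 79→(79−10)÷3=23=w.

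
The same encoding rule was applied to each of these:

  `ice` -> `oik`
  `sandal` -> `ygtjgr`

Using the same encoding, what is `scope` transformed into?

yiuvk

Compare letters: i→o is +6, c→i is +6, e→k is +6 — a constant shift. This is a Caesar cipher with shift 6.
For scope: s+6=y, c+6=i, o+6=u, p+6=v, e+6=k.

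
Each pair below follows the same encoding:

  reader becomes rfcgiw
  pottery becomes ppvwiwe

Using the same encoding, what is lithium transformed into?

ljvkmzs

In reader: r→r is +0, e→f is +1, a→c is +2, d→g is +3 — the shift increases by 1 each position. The shift increases by 1 at each position, starting from +0: 0, 1, 2, ….
On lithium: l+0=l, i+1=j, t+2=v, h+3=k, i+4=m, u+5=z, m+6=s.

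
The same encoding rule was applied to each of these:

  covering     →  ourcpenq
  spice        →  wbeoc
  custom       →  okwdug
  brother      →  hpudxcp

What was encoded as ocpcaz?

cereal

Treating letters as 0–25, the rule is x ↦ 7x + 0 (mod 26).
Reversing it on ocpcaz: o(14)→15·(14−0)≡2=c; c(2)→15·(2−0)≡4=e; p(15)→15·(15−0)≡17=r; c(2)→15·(2−0)≡4=e; a(0)→15·(0−0)≡0=a; z(25)→15·(25−0)≡11=l (all mod 26).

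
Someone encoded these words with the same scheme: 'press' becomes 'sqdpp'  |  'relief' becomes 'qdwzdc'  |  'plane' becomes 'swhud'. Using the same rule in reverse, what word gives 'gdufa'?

bench

Treating letters as 0–25, the rule is x ↦ 25x + 7 (mod 26).
Reversing it on gdufa: g(6)→25·(6−7)≡1=b; d(3)→25·(3−7)≡4=e; u(20)→25·(20−7)≡13=n; f(5)→25·(5−7)≡2=c; a(0)→25·(0−7)≡7=h (all mod 26).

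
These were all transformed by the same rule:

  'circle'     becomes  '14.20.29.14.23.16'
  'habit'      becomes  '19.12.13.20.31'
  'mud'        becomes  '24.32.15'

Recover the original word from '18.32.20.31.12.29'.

guitar

c is letter #3 and maps to 14: an offset of 11. The number is (letter's place in the alphabet, a=1) + 11.
Undoing it on 18.32.20.31.12.29: 18→(18−11)÷1=7=g, 32→(32−11)÷1=21=u, 20→(20−11)÷1=9=i, 31→(31−11)÷1=20=t, 12→(12−11)÷1=1=a, 29→(29−11)÷1=18=r.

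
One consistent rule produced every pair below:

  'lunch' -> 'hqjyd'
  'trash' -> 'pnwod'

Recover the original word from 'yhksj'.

clown

This is a Caesar cipher with shift 22.
Decoding yhksj: y−22=c, h−22=l, k−22=o, s−22=w, j−22=n.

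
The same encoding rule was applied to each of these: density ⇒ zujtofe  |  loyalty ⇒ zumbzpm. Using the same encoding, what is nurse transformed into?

The output letters match the input read backwards, each shifted +1: density reversed is ytisned. Two steps: reverse the string, then apply a Caesar shift of +1.
On nurse: reverse → esrun; then shift: e+1=f, s+1=t, r+1=s, u+1=v, n+1=o.

ftsvo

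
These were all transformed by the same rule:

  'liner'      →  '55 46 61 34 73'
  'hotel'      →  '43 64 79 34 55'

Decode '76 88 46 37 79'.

l(#12)→55 and i(#9)→46: differences scale by 3, so n = 3·pos + 19. Each letter becomes 3×(its alphabet position, a=1..z=26) + 19.
Decoding 76 88 46 37 79: 76→(76−19)÷3=19=s, 88→(88−19)÷3=23=w, 46→(46−19)÷3=9=i, 37→(37−19)÷3=6=f, 79→(79−19)÷3=20=t.

swift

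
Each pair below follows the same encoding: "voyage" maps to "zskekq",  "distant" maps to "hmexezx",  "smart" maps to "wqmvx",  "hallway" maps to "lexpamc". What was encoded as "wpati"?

Shifts by position in voyage: pos 0: v→z (+4), pos 1: o→s (+4), pos 2: y→k (+12), pos 3: a→e (+4), pos 4: g→k (+4), pos 5: e→q (+12) — repeating every 3. The shifts repeat in a cycle of length 3: positions 0,1,… shift by +4, +4, +12, then the pattern repeats.
Reversing it on wpati: w−4=s, p−4=l, a−12=o, t−4=p, i−4=e.

slope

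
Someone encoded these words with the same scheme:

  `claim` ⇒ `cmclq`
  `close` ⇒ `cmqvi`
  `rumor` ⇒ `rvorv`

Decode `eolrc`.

enjoy

In claim: c→c is +0, l→m is +1, a→c is +2, i→l is +3 — the shift increases by 1 each position. Each letter shifts forward by its position index (0, 1, 2, …) — the shift grows by one for each successive letter.
Reversing it on eolrc: e−0=e, o−1=n, l−2=j, r−3=o, c−4=y.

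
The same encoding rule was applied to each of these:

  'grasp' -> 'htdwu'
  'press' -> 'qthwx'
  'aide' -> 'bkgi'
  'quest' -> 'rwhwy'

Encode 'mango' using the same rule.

In grasp: g→h is +1, r→t is +2, a→d is +3, s→w is +4 — the shift increases by 1 each position. The shift increases by 1 at each position, starting from +1: 1, 2, 3, ….
For mango: m+1=n, a+2=c, n+3=q, g+4=k, o+5=t.

ncqkt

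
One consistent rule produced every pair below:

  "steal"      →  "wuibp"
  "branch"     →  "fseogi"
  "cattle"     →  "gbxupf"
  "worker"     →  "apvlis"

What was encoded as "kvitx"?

guest

The shifts repeat in a cycle of length 2: positions 0,1,… shift by +4, +1, then the pattern repeats.
Decoding kvitx: k−4=g, v−1=u, i−4=e, t−1=s, x−4=t.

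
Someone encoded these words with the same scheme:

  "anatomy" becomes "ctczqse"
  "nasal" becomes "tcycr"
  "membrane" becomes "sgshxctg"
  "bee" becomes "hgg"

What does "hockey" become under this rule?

nqiqge

The shift depends on letter class: consonant n→t is +6, but vowel a→c is +2. Vowels shift forward by 2 and consonants shift forward by 6.
Applying it to hockey: h(cons)+6=n, o(vowel)+2=q, c(cons)+6=i, k(cons)+6=q, e(vowel)+2=g, y(cons)+6=e.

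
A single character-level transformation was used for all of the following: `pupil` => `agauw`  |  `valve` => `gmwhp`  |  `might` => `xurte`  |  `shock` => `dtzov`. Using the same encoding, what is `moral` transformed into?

xacmw

Shifts by position in pupil: pos 0: p→a (+11), pos 1: u→g (+12), pos 2: p→a (+11), pos 3: i→u (+12) — repeating every 2. A repeating key of period 2 is used — shifts +11, +12 over and over.
Applying it to moral: m+11=x, o+12=a, r+11=c, a+12=m, l+11=w.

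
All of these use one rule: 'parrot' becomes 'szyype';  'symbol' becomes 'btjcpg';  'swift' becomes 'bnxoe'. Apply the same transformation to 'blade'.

p(15)→s(18) and a(0)→z(25) fit y≡3x+25 (mod 26); the inverse of 3 mod 26 is 9. This is an affine cipher: with a=0,…,z=25, each position x becomes (3x+25) mod 26.
On blade: b(1)→3·1+25≡2=c; l(11)→3·11+25≡6=g; a(0)→3·0+25≡25=z; d(3)→3·3+25≡8=i; e(4)→3·4+25≡11=l (all mod 26).

cgzil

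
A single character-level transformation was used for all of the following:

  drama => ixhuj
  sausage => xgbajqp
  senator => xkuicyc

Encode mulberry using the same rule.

In drama: d→i is +5, r→x is +6, a→h is +7, m→u is +8 — the shift increases by 1 each position. Each letter shifts forward by (position + 5), i.e. 5, 6, 7, … — the shift grows by one for each successive letter.
For mulberry: m+5=r, u+6=a, l+7=s, b+8=j, e+9=n, r+10=b, r+11=c, y+12=k.

rasjnbck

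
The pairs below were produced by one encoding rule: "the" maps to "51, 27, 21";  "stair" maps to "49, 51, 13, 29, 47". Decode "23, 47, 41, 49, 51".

t(#20)→51 and h(#8)→27: differences scale by 2, so n = 2·pos + 11. With a=1..z=26, the number is 2·pos + 11.
Reversing it on 23, 47, 41, 49, 51: 23→(23−11)÷2=6=f, 47→(47−11)÷2=18=r, 41→(41−11)÷2=15=o, 49→(49−11)÷2=19=s, 51→(51−11)÷2=20=t.

frost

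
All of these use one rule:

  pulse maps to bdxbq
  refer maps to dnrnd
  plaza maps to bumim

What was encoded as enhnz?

Shifts by position in pulse: pos 0: p→b (+12), pos 1: u→d (+9), pos 2: l→x (+12), pos 3: s→b (+9) — repeating every 2. A repeating key of period 2 is used — shifts +12, +9 over and over.
Undoing it on enhnz: e−12=s, n−9=e, h−12=v, n−9=e, z−12=n.

seven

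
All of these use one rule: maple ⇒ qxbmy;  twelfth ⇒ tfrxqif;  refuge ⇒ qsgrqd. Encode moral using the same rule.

xmday

The output letters match the input read backwards, each shifted +12: maple reversed is elpam. Two steps: reverse the string, then apply a Caesar shift of +12.
On moral: reverse → larom; then shift: l+12=x, a+12=m, r+12=d, o+12=a, m+12=y.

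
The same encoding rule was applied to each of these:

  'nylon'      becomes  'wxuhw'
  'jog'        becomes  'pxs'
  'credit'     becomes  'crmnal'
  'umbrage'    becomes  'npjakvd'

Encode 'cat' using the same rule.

The output letters match the input read backwards, each shifted +9: nylon reversed is nolyn. Read the word backwards and shift each letter +9.
Applying it to cat: reverse → tac; then shift: t+9=c, a+9=j, c+9=l.

cjl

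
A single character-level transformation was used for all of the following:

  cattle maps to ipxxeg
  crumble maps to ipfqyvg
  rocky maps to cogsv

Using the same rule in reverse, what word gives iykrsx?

The output letters match the input read backwards, each shifted +4: cattle reversed is elttac. Two steps: reverse the string, then apply a Caesar shift of +4.
Decoding iykrsx: shift back: i−4=e, y−4=u, k−4=g, r−4=n, s−4=o, x−4=t → eugnot; then reverse → tongue.

tongue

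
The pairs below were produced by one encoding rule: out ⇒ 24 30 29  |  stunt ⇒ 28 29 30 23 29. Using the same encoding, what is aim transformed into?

10 18 22

o is letter #15 and maps to 24: an offset of 9. The number is (letter's place in the alphabet, a=1) + 9.
On aim: a=1→10, i=9→18, m=13→22.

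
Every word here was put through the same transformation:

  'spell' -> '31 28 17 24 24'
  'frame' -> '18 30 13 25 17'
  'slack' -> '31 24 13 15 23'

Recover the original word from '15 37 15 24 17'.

s is letter #19 and maps to 31: an offset of 12. The number is (letter's place in the alphabet, a=1) + 12.
Decoding 15 37 15 24 17: 15→(15−12)÷1=3=c, 37→(37−12)÷1=25=y, 15→(15−12)÷1=3=c, 24→(24−12)÷1=12=l, 17→(17−12)÷1=5=e.

cycle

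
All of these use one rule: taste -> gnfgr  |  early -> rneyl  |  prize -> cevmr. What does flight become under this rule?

syvtug

Compare letters: t→g is +13, a→n is +13, s→f is +13 — a constant shift. This is a Caesar cipher with shift 13.
On flight: f+13=s, l+13=y, i+13=v, g+13=t, h+13=u, t+13=g.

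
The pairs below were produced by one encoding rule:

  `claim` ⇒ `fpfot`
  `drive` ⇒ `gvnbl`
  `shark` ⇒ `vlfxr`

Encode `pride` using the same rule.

svnjl

Each letter shifts forward by (position + 3), i.e. 3, 4, 5, … — the shift grows by one for each successive letter.
On pride: p+3=s, r+4=v, i+5=n, d+6=j, e+7=l.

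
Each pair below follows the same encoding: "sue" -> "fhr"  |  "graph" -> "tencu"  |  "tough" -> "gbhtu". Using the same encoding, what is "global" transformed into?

Compare letters: s→f is +13, u→h is +13, e→r is +13 — a constant shift. Each letter is shifted forward by 13 in the alphabet (a Caesar shift of +13).
On global: g+13=t, l+13=y, o+13=b, b+13=o, a+13=n, l+13=y.

tybony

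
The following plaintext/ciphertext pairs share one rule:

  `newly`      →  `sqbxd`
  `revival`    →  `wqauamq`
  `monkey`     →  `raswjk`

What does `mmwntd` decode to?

harbor

A repeating key of period 2 is used — shifts +5, +12 over and over.
Decoding mmwntd: m−5=h, m−12=a, w−5=r, n−12=b, t−5=o, d−12=r.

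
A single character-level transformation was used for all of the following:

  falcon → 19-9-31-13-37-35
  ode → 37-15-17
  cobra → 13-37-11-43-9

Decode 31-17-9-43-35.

learn

f(#6)→19 and a(#1)→9: differences scale by 2, so n = 2·pos + 7. With a=1..z=26, the number is 2·pos + 7.
Undoing it on 31-17-9-43-35: 31→(31−7)÷2=12=l, 17→(17−7)÷2=5=e, 9→(9−7)÷2=1=a, 43→(43−7)÷2=18=r, 35→(35−7)÷2=14=n.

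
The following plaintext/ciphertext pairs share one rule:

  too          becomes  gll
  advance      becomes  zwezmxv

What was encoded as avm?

Each pair mirrors across the alphabet (t↔g, o↔l, o↔l): positions sum to 25. This is the alphabet-reversal cipher (Atbash): a becomes z, b becomes y, etc.
Decoding avm: a↔z, v↔e, m↔n.

zen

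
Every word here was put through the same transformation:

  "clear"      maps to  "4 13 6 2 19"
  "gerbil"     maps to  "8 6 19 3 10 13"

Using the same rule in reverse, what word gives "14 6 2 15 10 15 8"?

c is letter #3 and maps to 4: an offset of 1. Each letter is replaced by its alphabet position (a=1..z=26) + 1.
Reversing it on 14 6 2 15 10 15 8: 14→(14−1)÷1=13=m, 6→(6−1)÷1=5=e, 2→(2−1)÷1=1=a, 15→(15−1)÷1=14=n, 10→(10−1)÷1=9=i, 15→(15−1)÷1=14=n, 8→(8−1)÷1=7=g.

meaning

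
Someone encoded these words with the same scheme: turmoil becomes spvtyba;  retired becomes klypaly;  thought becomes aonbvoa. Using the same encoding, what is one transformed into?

The output letters match the input read backwards, each shifted +7: turmoil reversed is liomrut. The word is reversed, then every letter is shifted forward by 7.
For one: reverse → eno; then shift: e+7=l, n+7=u, o+7=v.

luv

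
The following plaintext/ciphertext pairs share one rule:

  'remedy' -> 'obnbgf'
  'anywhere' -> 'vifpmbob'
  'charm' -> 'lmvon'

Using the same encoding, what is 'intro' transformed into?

This is an affine cipher: with a=0,…,z=25, each position x becomes (21x+21) mod 26.
For intro: i(8)→21·8+21≡7=h; n(13)→21·13+21≡8=i; t(19)→21·19+21≡4=e; r(17)→21·17+21≡14=o; o(14)→21·14+21≡3=d (all mod 26).

hieod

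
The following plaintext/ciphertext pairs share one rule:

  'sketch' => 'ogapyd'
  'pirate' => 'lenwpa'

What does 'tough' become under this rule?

pkqcd

Compare letters: s→o is +22, k→g is +22, e→a is +22 — a constant shift. This is a Caesar cipher with shift 22.
Applying it to tough: t+22=p, o+22=k, u+22=q, g+22=c, h+22=d.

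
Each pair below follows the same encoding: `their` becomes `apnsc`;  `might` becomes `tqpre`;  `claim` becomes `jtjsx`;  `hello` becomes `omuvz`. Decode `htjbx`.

In their: t→a is +7, h→p is +8, e→n is +9, i→s is +10 — the shift increases by 1 each position. Letter i (0-indexed) is shifted by i+7, so successive shifts are 7, 8, 9, ….
Reversing it on htjbx: h−7=a, t−8=l, j−9=a, b−10=r, x−11=m.

alarm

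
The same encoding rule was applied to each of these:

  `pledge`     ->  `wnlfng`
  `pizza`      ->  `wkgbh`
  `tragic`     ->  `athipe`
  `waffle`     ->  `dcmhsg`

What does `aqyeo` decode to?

Shifts by position in pledge: pos 0: p→w (+7), pos 1: l→n (+2), pos 2: e→l (+7), pos 3: d→f (+2) — repeating every 2. It's a Vigenère-style cipher with numeric key [7,2]: position i shifts by key[i mod 2].
Reversing it on aqyeo: a−7=t, q−2=o, y−7=r, e−2=c, o−7=h.

torch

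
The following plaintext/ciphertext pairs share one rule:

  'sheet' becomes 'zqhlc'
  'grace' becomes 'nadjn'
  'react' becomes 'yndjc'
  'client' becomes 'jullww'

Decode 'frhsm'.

yield

It's a Vigenère-style cipher with numeric key [7,9,3]: position i shifts by key[i mod 3].
Decoding frhsm: f−7=y, r−9=i, h−3=e, s−7=l, m−9=d.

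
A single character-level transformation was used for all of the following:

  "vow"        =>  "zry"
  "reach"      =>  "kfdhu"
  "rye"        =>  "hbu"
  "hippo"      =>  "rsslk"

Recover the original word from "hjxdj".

gauge

The word is reversed, then every letter is shifted forward by 3.
Reversing it on hjxdj: shift back: h−3=e, j−3=g, x−3=u, d−3=a, j−3=g → eguag; then reverse → gauge.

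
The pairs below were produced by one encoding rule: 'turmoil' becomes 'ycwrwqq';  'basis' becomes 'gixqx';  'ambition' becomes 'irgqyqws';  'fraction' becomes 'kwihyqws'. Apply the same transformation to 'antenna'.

The shift depends on letter class: consonant t→y is +5, but vowel u→c is +8. Two shifts are in play — +8 for a/e/i/o/u, +5 for every other letter.
On antenna: a(vowel)+8=i, n(cons)+5=s, t(cons)+5=y, e(vowel)+8=m, n(cons)+5=s, n(cons)+5=s, a(vowel)+8=i.

isymssi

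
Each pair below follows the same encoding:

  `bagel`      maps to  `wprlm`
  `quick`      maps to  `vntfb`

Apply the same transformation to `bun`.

The output letters match the input read backwards, each shifted +11: bagel reversed is legab. The word is reversed, then every letter is shifted forward by 11.
For bun: reverse → nub; then shift: n+11=y, u+11=f, b+11=m.

yfm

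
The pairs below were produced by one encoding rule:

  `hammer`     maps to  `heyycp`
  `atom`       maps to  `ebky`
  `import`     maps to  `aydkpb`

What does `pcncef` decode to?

reveal

This is an affine cipher: with a=0,…,z=25, each position x becomes (19x+4) mod 26.
Decoding pcncef: p(15)→11·(15−4)≡17=r; c(2)→11·(2−4)≡4=e; n(13)→11·(13−4)≡21=v; c(2)→11·(2−4)≡4=e; e(4)→11·(4−4)≡0=a; f(5)→11·(5−4)≡11=l (all mod 26).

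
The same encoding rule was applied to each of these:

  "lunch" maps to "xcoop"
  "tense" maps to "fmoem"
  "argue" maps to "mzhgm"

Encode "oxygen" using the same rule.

afzsmo

A repeating key of period 3 is used — shifts +12, +8, +1 over and over.
On oxygen: o+12=a, x+8=f, y+1=z, g+12=s, e+8=m, n+1=o.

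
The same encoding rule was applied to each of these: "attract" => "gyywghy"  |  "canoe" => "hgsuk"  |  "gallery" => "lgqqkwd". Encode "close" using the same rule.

hquxk

The shift depends on letter class: consonant t→y is +5, but vowel a→g is +6. The rule splits by letter class: vowels +6, consonants +5.
Applying it to close: c(cons)+5=h, l(cons)+5=q, o(vowel)+6=u, s(cons)+5=x, e(vowel)+6=k.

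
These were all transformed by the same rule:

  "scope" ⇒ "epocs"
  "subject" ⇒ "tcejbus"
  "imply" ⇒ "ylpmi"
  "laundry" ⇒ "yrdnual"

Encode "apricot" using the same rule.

tocirpa

The output letters match the input read backwards: scope reversed is epocs. The word is simply reversed.
For apricot: reverse → tocirpa.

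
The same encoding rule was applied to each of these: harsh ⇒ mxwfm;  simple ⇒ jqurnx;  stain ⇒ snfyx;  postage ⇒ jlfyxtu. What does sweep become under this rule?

ujjbx

The output letters match the input read backwards, each shifted +5: harsh reversed is hsrah. The word is reversed, then every letter is shifted forward by 5.
For sweep: reverse → peews; then shift: p+5=u, e+5=j, e+5=j, w+5=b, s+5=x.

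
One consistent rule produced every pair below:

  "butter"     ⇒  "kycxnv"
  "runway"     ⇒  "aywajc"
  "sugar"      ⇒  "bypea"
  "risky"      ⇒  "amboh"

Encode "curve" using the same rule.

Shifts by position in butter: pos 0: b→k (+9), pos 1: u→y (+4), pos 2: t→c (+9), pos 3: t→x (+4) — repeating every 2. The shifts repeat in a cycle of length 2: positions 0,1,… shift by +9, +4, then the pattern repeats.
On curve: c+9=l, u+4=y, r+9=a, v+4=z, e+9=n.

lyazn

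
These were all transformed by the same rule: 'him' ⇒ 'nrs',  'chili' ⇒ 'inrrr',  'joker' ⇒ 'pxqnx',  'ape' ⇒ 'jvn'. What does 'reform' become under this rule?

xnlxxs

The shift depends on letter class: consonant h→n is +6, but vowel i→r is +9. The rule splits by letter class: vowels +9, consonants +6.
For reform: r(cons)+6=x, e(vowel)+9=n, f(cons)+6=l, o(vowel)+9=x, r(cons)+6=x, m(cons)+6=s.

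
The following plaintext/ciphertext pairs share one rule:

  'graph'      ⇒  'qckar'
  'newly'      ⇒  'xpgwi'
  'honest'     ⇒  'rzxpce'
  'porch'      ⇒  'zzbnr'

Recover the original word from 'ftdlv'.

Shifts by position in graph: pos 0: g→q (+10), pos 1: r→c (+11), pos 2: a→k (+10), pos 3: p→a (+11) — repeating every 2. It's a Vigenère-style cipher with numeric key [10,11]: position i shifts by key[i mod 2].
Reversing it on ftdlv: f−10=v, t−11=i, d−10=t, l−11=a, v−10=l.

vital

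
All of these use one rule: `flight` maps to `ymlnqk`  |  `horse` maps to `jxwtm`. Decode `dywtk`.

forty

Two steps: reverse the string, then apply a Caesar shift of +5.
Decoding dywtk: shift back: d−5=y, y−5=t, w−5=r, t−5=o, k−5=f → ytrof; then reverse → forty.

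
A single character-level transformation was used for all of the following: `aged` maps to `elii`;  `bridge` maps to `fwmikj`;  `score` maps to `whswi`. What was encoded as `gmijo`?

cheek

Shifts by position in aged: pos 0: a→e (+4), pos 1: g→l (+5), pos 2: e→i (+4), pos 3: d→i (+5) — repeating every 2. A repeating key of period 2 is used — shifts +4, +5 over and over.
Undoing it on gmijo: g−4=c, m−5=h, i−4=e, j−5=e, o−4=k.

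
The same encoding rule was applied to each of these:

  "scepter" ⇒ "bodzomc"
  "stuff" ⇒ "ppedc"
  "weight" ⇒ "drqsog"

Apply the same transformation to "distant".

Read the word backwards and shift each letter +10.
Applying it to distant: reverse → tnatsid; then shift: t+10=d, n+10=x, a+10=k, t+10=d, s+10=c, i+10=s, d+10=n.

dxkdcsn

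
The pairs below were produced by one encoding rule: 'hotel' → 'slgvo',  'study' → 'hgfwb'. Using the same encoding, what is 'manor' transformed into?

Each letter is replaced by its mirror in the alphabet: a↔z, b↔y, c↔x, and so on (the Atbash cipher).
Applying it to manor: m↔n, a↔z, n↔m, o↔l, r↔i.

nzmli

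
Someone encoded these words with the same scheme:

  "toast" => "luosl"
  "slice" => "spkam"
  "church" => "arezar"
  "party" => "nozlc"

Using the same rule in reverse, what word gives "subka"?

sonic

t(19)→l(11) and o(14)→u(20) fit y≡19x+14 (mod 26); the inverse of 19 mod 26 is 11. Treating letters as 0–25, the rule is x ↦ 19x + 14 (mod 26).
Decoding subka: s(18)→11·(18−14)≡18=s; u(20)→11·(20−14)≡14=o; b(1)→11·(1−14)≡13=n; k(10)→11·(10−14)≡8=i; a(0)→11·(0−14)≡2=c (all mod 26).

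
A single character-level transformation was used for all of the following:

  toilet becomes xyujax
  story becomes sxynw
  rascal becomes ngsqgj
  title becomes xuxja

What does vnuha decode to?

Treating letters as 0–25, the rule is x ↦ 5x + 6 (mod 26).
Reversing it on vnuha: v(21)→21·(21−6)≡3=d; n(13)→21·(13−6)≡17=r; u(20)→21·(20−6)≡8=i; h(7)→21·(7−6)≡21=v; a(0)→21·(0−6)≡4=e (all mod 26).

drive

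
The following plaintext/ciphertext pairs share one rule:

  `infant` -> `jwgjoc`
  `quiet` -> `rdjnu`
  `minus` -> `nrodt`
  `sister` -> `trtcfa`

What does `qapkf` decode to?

It's a Vigenère-style cipher with numeric key [1,9]: position i shifts by key[i mod 2].
Undoing it on qapkf: q−1=p, a−9=r, p−1=o, k−9=b, f−1=e.

probe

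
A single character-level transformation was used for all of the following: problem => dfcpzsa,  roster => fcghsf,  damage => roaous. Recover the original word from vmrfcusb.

hydrogen

Compare letters: p→d is +14, r→f is +14, o→c is +14 — a constant shift. It's a constant shift of +14 (ROT14).
Undoing it on vmrfcusb: v−14=h, m−14=y, r−14=d, f−14=r, c−14=o, u−14=g, s−14=e, b−14=n.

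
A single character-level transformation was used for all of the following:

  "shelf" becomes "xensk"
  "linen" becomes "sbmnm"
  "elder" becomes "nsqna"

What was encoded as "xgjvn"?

s(18)→x(23) and h(7)→e(4) fit y≡23x+25 (mod 26); the inverse of 23 mod 26 is 17. Each letter's alphabet position (a=0..z=25) is mapped through 23·x+25 mod 26 — an affine cipher.
Reversing it on xgjvn: x(23)→17·(23−25)≡18=s; g(6)→17·(6−25)≡15=p; j(9)→17·(9−25)≡14=o; v(21)→17·(21−25)≡10=k; n(13)→17·(13−25)≡4=e (all mod 26).

spoke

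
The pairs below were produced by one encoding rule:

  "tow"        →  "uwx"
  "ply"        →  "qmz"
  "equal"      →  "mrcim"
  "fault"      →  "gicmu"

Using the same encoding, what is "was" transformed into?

Vowels shift forward by 8 and consonants shift forward by 1.
On was: w(cons)+1=x, a(vowel)+8=i, s(cons)+1=t.

xit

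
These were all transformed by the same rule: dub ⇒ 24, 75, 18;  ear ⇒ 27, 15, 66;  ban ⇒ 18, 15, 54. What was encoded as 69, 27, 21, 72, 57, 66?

d(#4)→24 and u(#21)→75: differences scale by 3, so n = 3·pos + 12. Each letter becomes 3×(its alphabet position, a=1..z=26) + 12.
Undoing it on 69, 27, 21, 72, 57, 66: 69→(69−12)÷3=19=s, 27→(27−12)÷3=5=e, 21→(21−12)÷3=3=c, 72→(72−12)÷3=20=t, 57→(57−12)÷3=15=o, 66→(66−12)÷3=18=r.

sector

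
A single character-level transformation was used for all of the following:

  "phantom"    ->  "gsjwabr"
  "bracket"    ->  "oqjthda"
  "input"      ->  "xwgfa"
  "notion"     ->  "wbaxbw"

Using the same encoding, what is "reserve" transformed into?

p(15)→g(6) and h(7)→s(18) fit y≡5x+9 (mod 26); the inverse of 5 mod 26 is 21. Each letter's alphabet position (a=0..z=25) is mapped through 5·x+9 mod 26 — an affine cipher.
On reserve: r(17)→5·17+9≡16=q; e(4)→5·4+9≡3=d; s(18)→5·18+9≡21=v; e(4)→5·4+9≡3=d; r(17)→5·17+9≡16=q; v(21)→5·21+9≡10=k; e(4)→5·4+9≡3=d (all mod 26).

qdvdqkd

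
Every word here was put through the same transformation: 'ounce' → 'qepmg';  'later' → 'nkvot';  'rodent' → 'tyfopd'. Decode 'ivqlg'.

The shifts repeat in a cycle of length 2: positions 0,1,… shift by +2, +10, then the pattern repeats.
Reversing it on ivqlg: i−2=g, v−10=l, q−2=o, l−10=b, g−2=e.

globe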